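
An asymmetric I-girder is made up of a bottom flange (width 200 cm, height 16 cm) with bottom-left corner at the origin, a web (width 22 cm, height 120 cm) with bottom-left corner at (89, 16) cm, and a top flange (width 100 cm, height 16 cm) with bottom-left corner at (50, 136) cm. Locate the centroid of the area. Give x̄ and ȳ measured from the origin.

bottom flange: A = 200 × 16 = 3200.00, centroid at (100.00, 8.00).
web: A = 22 × 120 = 2640.00, centroid at (100.00, 76.00).
top flange: A = 100 × 16 = 1600.00, centroid at (100.00, 144.00).
ΣA = 7440.00 cm²
ΣAx̄ = (3200.00)(100.00) + (2640.00)(100.00) + (1600.00)(100.00) = 744000.00 cm³
ΣAȳ = (3200.00)(8.00) + (2640.00)(76.00) + (1600.00)(144.00) = 456640.00 cm³
x̄ = 744000.00 / 7440.00 = 100.00 cm
ȳ = 456640.00 / 7440.00 = 61.38 cm

x̄ = 100.00 cm, ȳ = 61.38 cm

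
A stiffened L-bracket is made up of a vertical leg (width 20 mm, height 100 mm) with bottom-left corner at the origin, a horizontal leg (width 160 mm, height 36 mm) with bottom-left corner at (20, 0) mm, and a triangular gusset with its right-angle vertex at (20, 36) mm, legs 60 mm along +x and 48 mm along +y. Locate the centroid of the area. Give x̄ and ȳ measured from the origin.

x̄ = 71.04 mm, ȳ = 30.28 mm

vertical leg: A = 20 × 100 = 2000.00, centroid at (10.00, 50.00).
horizontal leg: A = 160 × 36 = 5760.00, centroid at (100.00, 18.00).
gusset: A = ½·60·48 = 1440.00, centroid at (40.00, 52.00).
ΣA = 9200.00 mm²
ΣAx̄ = (2000.00)(10.00) + (5760.00)(100.00) + (1440.00)(40.00) = 653600.00 mm³
ΣAȳ = (2000.00)(50.00) + (5760.00)(18.00) + (1440.00)(52.00) = 278560.00 mm³
x̄ = 653600.00 / 9200.00 = 71.04 mm
ȳ = 278560.00 / 9200.00 = 30.28 mm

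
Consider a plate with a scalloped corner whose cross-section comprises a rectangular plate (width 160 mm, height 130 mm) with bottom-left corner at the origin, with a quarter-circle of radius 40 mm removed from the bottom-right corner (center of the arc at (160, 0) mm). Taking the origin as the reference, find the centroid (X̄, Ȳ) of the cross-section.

X̄ = 75.95 mm, Ȳ = 68.09 mm

plate: A = 160 × 130 = 20800.00, centroid at (80.00, 65.00).
removed quarter-circle: A = −¼π·40² = -1256.64, centroid at (143.02, 16.98).
ΣA = 19543.36 mm², ΣAX̄ = 1484271.40 mm³, ΣAȲ = 1330666.67 mm³.
X̄ = 1484271.40/19543.36 = 75.95 mm; Ȳ = 1330666.67/19543.36 = 68.09 mm.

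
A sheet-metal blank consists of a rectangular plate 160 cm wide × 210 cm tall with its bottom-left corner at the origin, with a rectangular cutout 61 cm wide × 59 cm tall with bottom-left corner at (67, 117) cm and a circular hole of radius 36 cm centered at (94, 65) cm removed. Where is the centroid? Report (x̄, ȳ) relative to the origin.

plate: A = 160 × 210 = 33600.00, centroid at (80.00, 105.00).
hole 1: A = −(61 × 59) = -3599.00, centroid at (97.50, 146.50).
hole 2: A = −π·36² = -4071.50, centroid at (94.00, 65.00).
ΣA = 25929.50 cm², ΣAx̄ = 1954376.12 cm³, ΣAȳ = 2736098.73 cm³.
x̄ = 1954376.12/25929.50 = 75.37 cm; ȳ = 2736098.73/25929.50 = 105.52 cm.

x̄ = 75.37 cm, ȳ = 105.52 cm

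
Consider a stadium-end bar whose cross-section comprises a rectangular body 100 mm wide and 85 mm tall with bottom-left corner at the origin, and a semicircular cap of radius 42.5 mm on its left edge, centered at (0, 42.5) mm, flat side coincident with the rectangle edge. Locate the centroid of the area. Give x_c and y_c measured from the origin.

x_c = 32.97 mm, y_c = 42.50 mm

Part | A | x̄ᵢ | ȳᵢ | A·x̄ᵢ | A·ȳᵢ
rectangular body | 8500.00 | 50.00 | 42.50 | 425000.00 | 361250.00
semicircular end | 2837.25 | -18.04 | 42.50 | -51177.08 | 120583.16
Σ | 11337.25 |  |  | 373822.92 | 481833.16
x_c = 373822.92 / 11337.25 = 32.97 mm
y_c = 481833.16 / 11337.25 = 42.50 mm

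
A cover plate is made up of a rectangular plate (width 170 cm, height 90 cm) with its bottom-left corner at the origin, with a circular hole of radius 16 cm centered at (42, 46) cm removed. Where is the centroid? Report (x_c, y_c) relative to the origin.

x_c = 87.39 cm, y_c = 44.94 cm

plate: A = 170 × 90 = 15300.00, centroid at (85.00, 45.00).
hole: A = −π·16² = -804.25, centroid at (42.00, 46.00).
ΣA = 14495.75 cm²
ΣAx_c = (15300.00)(85.00) + (-804.25)(42.00) = 1266721.60 cm³
ΣAy_c = (15300.00)(45.00) + (-804.25)(46.00) = 651504.60 cm³
x_c = 1266721.60 / 14495.75 = 87.39 cm
y_c = 651504.60 / 14495.75 = 44.94 cm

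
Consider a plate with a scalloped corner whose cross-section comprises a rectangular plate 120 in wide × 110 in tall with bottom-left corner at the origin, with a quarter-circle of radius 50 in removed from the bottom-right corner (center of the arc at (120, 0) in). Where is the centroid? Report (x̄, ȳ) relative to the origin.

x̄ = 53.22 in, ȳ = 60.90 in

plate: A = 120 × 110 = 13200.00, centroid at (60.00, 55.00).
removed quarter-circle: A = −¼π·50² = -1963.50, centroid at (98.78, 21.22).
ΣA = 11236.50 in², ΣAx̄ = 598047.22 in³, ΣAȳ = 684333.33 in³.
x̄ = 598047.22/11236.50 = 53.22 in; ȳ = 684333.33/11236.50 = 60.90 in.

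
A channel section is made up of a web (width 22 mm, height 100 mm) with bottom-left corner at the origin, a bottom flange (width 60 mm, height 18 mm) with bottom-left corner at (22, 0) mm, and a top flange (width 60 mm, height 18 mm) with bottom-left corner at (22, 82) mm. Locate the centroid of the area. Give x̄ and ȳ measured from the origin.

Part | A | x̄ᵢ | ȳᵢ | A·x̄ᵢ | A·ȳᵢ
web | 2200.00 | 11.00 | 50.00 | 24200.00 | 110000.00
bottom flange | 1080.00 | 52.00 | 9.00 | 56160.00 | 9720.00
top flange | 1080.00 | 52.00 | 91.00 | 56160.00 | 98280.00
Σ | 4360.00 |  |  | 136520.00 | 218000.00
x̄ = 136520.00 / 4360.00 = 31.31 mm
ȳ = 218000.00 / 4360.00 = 50.00 mm

x̄ = 31.31 mm, ȳ = 50.00 mm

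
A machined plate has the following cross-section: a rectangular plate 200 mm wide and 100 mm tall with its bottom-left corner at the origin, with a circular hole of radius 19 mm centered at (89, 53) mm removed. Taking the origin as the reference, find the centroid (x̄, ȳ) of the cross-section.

Part | A | x̄ᵢ | ȳᵢ | A·x̄ᵢ | A·ȳᵢ
plate | 20000.00 | 100.00 | 50.00 | 2000000.00 | 1000000.00
hole | -1134.11 | 89.00 | 53.00 | -100936.23 | -60108.09
Σ | 18865.89 |  |  | 1899063.77 | 939891.91
x̄ = 1899063.77 / 18865.89 = 100.66 mm
ȳ = 939891.91 / 18865.89 = 49.82 mm

x̄ = 100.66 mm, ȳ = 49.82 mm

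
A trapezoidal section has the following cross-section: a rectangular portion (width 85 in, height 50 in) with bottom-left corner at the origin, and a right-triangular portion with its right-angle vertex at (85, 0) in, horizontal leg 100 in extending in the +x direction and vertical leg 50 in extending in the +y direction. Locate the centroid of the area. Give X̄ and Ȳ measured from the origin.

rectangular portion: A = 85 × 50 = 4250.00, centroid at (42.50, 25.00).
triangular portion: A = ½·100·50 = 2500.00, centroid at (118.33, 16.67).
ΣA = 6750.00 in², ΣAX̄ = 476458.33 in³, ΣAȲ = 147916.67 in³.
X̄ = 476458.33/6750.00 = 70.59 in; Ȳ = 147916.67/6750.00 = 21.91 in.

X̄ = 70.59 in, Ȳ = 21.91 in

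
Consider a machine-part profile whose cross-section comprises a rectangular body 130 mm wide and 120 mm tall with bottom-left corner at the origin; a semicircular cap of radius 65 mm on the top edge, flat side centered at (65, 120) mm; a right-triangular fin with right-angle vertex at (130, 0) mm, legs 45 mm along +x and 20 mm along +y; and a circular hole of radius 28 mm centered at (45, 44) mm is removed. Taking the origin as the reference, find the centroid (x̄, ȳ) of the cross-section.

x̄ = 69.22 mm, ȳ = 89.50 mm

rectangular body: A = 130 × 120 = 15600.00, centroid at (65.00, 60.00).
semicircular top: A = ½π·65² = 6636.61, centroid at (65.00, 147.59).
triangular fin: A = ½·45·20 = 450.00, centroid at (145.00, 6.67).
hole: A = −π·28² = -2463.01, centroid at (45.00, 44.00).
ΣA = 20223.61 mm², ΣAx̄ = 1399794.55 mm³, ΣAȳ = 1810104.69 mm³.
x̄ = 1399794.55/20223.61 = 69.22 mm; ȳ = 1810104.69/20223.61 = 89.50 mm.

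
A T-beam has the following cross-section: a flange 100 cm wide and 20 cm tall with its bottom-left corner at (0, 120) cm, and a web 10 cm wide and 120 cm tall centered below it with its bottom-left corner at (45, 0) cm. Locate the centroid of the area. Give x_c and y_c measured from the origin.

web: A = 10 × 120 = 1200.00, centroid at (50.00, 60.00).
flange: A = 100 × 20 = 2000.00, centroid at (50.00, 130.00).
ΣA = 3200.00 cm², ΣAx_c = 160000.00 cm³, ΣAy_c = 332000.00 cm³.
x_c = 160000.00/3200.00 = 50.00 cm; y_c = 332000.00/3200.00 = 103.75 cm.

x_c = 50.00 cm, y_c = 103.75 cm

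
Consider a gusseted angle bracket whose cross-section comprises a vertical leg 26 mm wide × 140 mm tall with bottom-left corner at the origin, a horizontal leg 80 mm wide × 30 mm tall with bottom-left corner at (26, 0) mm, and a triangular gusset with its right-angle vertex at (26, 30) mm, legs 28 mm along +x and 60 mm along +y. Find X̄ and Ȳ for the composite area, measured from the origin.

X̄ = 34.22 mm, Ȳ = 48.37 mm

Part | A | x̄ᵢ | ȳᵢ | A·x̄ᵢ | A·ȳᵢ
vertical leg | 3640.00 | 13.00 | 70.00 | 47320.00 | 254800.00
horizontal leg | 2400.00 | 66.00 | 15.00 | 158400.00 | 36000.00
gusset | 840.00 | 35.33 | 50.00 | 29680.00 | 42000.00
Σ | 6880.00 |  |  | 235400.00 | 332800.00
X̄ = 235400.00 / 6880.00 = 34.22 mm
Ȳ = 332800.00 / 6880.00 = 48.37 mm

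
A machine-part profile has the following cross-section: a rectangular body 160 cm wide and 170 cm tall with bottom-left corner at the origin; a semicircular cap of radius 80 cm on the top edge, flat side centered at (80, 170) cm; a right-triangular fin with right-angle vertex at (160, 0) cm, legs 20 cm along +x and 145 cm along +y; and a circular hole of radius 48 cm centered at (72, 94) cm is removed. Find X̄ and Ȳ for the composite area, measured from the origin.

rectangular body: A = 160 × 170 = 27200.00, centroid at (80.00, 85.00).
semicircular top: A = ½π·80² = 10053.10, centroid at (80.00, 203.95).
triangular fin: A = ½·20·145 = 1450.00, centroid at (166.67, 48.33).
hole: A = −π·48² = -7238.23, centroid at (72.00, 94.00).
ΣA = 31464.87 cm²
ΣAX̄ = (27200.00)(80.00) + (10053.10)(80.00) + (1450.00)(166.67) + (-7238.23)(72.00) = 2700761.86 cm³
ΣAȲ = (27200.00)(85.00) + (10053.10)(203.95) + (1450.00)(48.33) + (-7238.23)(94.00) = 3752049.50 cm³
X̄ = 2700761.86 / 31464.87 = 85.83 cm
Ȳ = 3752049.50 / 31464.87 = 119.25 cm

X̄ = 85.83 cm, Ȳ = 119.25 cm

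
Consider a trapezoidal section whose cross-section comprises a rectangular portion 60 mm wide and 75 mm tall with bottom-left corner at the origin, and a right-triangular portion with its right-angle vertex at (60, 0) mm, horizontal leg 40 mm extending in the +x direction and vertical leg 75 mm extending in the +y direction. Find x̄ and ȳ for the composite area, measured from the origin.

x̄ = 40.83 mm, ȳ = 34.38 mm

rectangular portion: A = 60 × 75 = 4500.00, centroid at (30.00, 37.50).
triangular portion: A = ½·40·75 = 1500.00, centroid at (73.33, 25.00).
ΣA = 6000.00 mm²
ΣAx̄ = (4500.00)(30.00) + (1500.00)(73.33) = 245000.00 mm³
ΣAȳ = (4500.00)(37.50) + (1500.00)(25.00) = 206250.00 mm³
x̄ = 245000.00 / 6000.00 = 40.83 mm
ȳ = 206250.00 / 6000.00 = 34.38 mm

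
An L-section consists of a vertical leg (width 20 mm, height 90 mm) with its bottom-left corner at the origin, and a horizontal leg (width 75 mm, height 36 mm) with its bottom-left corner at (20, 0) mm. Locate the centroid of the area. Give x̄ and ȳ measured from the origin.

x̄ = 38.50 mm, ȳ = 28.80 mm

Part | A | x̄ᵢ | ȳᵢ | A·x̄ᵢ | A·ȳᵢ
vertical leg | 1800.00 | 10.00 | 45.00 | 18000.00 | 81000.00
horizontal leg | 2700.00 | 57.50 | 18.00 | 155250.00 | 48600.00
Σ | 4500.00 |  |  | 173250.00 | 129600.00
x̄ = 173250.00 / 4500.00 = 38.50 mm
ȳ = 129600.00 / 4500.00 = 28.80 mm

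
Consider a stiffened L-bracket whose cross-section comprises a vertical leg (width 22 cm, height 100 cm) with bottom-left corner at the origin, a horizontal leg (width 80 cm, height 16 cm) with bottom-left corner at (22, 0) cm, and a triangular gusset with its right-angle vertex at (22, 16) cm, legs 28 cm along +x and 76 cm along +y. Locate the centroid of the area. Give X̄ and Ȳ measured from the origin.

X̄ = 30.13 cm, Ȳ = 36.14 cm

vertical leg: A = 22 × 100 = 2200.00, centroid at (11.00, 50.00).
horizontal leg: A = 80 × 16 = 1280.00, centroid at (62.00, 8.00).
gusset: A = ½·28·76 = 1064.00, centroid at (31.33, 41.33).
ΣA = 4544.00 cm²
ΣAX̄ = (2200.00)(11.00) + (1280.00)(62.00) + (1064.00)(31.33) = 136898.67 cm³
ΣAȲ = (2200.00)(50.00) + (1280.00)(8.00) + (1064.00)(41.33) = 164218.67 cm³
X̄ = 136898.67 / 4544.00 = 30.13 cm
Ȳ = 164218.67 / 4544.00 = 36.14 cm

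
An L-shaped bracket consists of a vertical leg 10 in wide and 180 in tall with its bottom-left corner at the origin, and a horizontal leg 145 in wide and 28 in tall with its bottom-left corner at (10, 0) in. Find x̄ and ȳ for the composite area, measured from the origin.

vertical leg: A = 10 × 180 = 1800.00, centroid at (5.00, 90.00).
horizontal leg: A = 145 × 28 = 4060.00, centroid at (82.50, 14.00).
ΣA = 5860.00 in², ΣAx̄ = 343950.00 in³, ΣAȳ = 218840.00 in³.
x̄ = 343950.00/5860.00 = 58.69 in; ȳ = 218840.00/5860.00 = 37.34 in.

x̄ = 58.69 in, ȳ = 37.34 in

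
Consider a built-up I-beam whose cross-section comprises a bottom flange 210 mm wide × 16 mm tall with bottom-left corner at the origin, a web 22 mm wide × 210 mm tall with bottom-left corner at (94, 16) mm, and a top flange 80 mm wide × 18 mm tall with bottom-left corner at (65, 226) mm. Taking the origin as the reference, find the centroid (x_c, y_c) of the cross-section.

Part | A | x̄ᵢ | ȳᵢ | A·x̄ᵢ | A·ȳᵢ
bottom flange | 3360.00 | 105.00 | 8.00 | 352800.00 | 26880.00
web | 4620.00 | 105.00 | 121.00 | 485100.00 | 559020.00
top flange | 1440.00 | 105.00 | 235.00 | 151200.00 | 338400.00
Σ | 9420.00 |  |  | 989100.00 | 924300.00
x_c = 989100.00 / 9420.00 = 105.00 mm
y_c = 924300.00 / 9420.00 = 98.12 mm

x_c = 105.00 mm, y_c = 98.12 mm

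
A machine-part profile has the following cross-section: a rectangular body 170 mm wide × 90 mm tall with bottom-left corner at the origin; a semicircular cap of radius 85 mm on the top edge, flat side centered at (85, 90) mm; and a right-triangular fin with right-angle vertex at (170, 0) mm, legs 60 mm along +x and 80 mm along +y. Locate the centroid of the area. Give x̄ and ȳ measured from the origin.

x̄ = 93.67 mm, ȳ = 75.16 mm

rectangular body: A = 170 × 90 = 15300.00, centroid at (85.00, 45.00).
semicircular top: A = ½π·85² = 11349.00, centroid at (85.00, 126.08).
triangular fin: A = ½·60·80 = 2400.00, centroid at (190.00, 26.67).
ΣA = 29049.00 mm²
ΣAx̄ = (15300.00)(85.00) + (11349.00)(85.00) + (2400.00)(190.00) = 2721165.29 mm³
ΣAȳ = (15300.00)(45.00) + (11349.00)(126.08) + (2400.00)(26.67) = 2183326.98 mm³
x̄ = 2721165.29 / 29049.00 = 93.67 mm
ȳ = 2183326.98 / 29049.00 = 75.16 mm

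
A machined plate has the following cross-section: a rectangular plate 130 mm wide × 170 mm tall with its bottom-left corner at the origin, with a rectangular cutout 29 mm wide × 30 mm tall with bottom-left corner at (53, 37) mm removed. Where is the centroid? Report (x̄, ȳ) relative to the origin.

x̄ = 64.90 mm, ȳ = 86.35 mm

plate: A = 130 × 170 = 22100.00, centroid at (65.00, 85.00).
hole: A = −(29 × 30) = -870.00, centroid at (67.50, 52.00).
ΣA = 21230.00 mm²
ΣAx̄ = (22100.00)(65.00) + (-870.00)(67.50) = 1377775.00 mm³
ΣAȳ = (22100.00)(85.00) + (-870.00)(52.00) = 1833260.00 mm³
x̄ = 1377775.00 / 21230.00 = 64.90 mm
ȳ = 1833260.00 / 21230.00 = 86.35 mm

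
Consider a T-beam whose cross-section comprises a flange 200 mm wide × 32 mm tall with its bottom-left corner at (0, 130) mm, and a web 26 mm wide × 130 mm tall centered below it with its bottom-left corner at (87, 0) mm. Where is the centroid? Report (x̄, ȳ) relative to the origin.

web: A = 26 × 130 = 3380.00, centroid at (100.00, 65.00).
flange: A = 200 × 32 = 6400.00, centroid at (100.00, 146.00).
ΣA = 9780.00 mm², ΣAx̄ = 978000.00 mm³, ΣAȳ = 1154100.00 mm³.
x̄ = 978000.00/9780.00 = 100.00 mm; ȳ = 1154100.00/9780.00 = 118.01 mm.

x̄ = 100.00 mm, ȳ = 118.01 mm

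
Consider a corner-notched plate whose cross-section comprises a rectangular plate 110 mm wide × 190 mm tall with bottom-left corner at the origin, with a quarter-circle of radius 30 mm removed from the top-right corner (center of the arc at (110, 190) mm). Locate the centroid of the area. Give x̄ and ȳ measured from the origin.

x̄ = 53.52 mm, ȳ = 92.12 mm

Part | A | x̄ᵢ | ȳᵢ | A·x̄ᵢ | A·ȳᵢ
plate | 20900.00 | 55.00 | 95.00 | 1149500.00 | 1985500.00
removed quarter-circle | -706.86 | 97.27 | 177.27 | -68754.42 | -125303.09
Σ | 20193.14 |  |  | 1080745.58 | 1860196.91
x̄ = 1080745.58 / 20193.14 = 53.52 mm
ȳ = 1860196.91 / 20193.14 = 92.12 mm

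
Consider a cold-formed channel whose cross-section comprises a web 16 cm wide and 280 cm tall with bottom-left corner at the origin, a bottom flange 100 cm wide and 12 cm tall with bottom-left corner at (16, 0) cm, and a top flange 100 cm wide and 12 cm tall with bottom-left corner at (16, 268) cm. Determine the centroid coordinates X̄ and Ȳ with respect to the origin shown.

X̄ = 28.23 cm, Ȳ = 140.00 cm

Part | A | x̄ᵢ | ȳᵢ | A·x̄ᵢ | A·ȳᵢ
web | 4480.00 | 8.00 | 140.00 | 35840.00 | 627200.00
bottom flange | 1200.00 | 66.00 | 6.00 | 79200.00 | 7200.00
top flange | 1200.00 | 66.00 | 274.00 | 79200.00 | 328800.00
Σ | 6880.00 |  |  | 194240.00 | 963200.00
X̄ = 194240.00 / 6880.00 = 28.23 cm
Ȳ = 963200.00 / 6880.00 = 140.00 cm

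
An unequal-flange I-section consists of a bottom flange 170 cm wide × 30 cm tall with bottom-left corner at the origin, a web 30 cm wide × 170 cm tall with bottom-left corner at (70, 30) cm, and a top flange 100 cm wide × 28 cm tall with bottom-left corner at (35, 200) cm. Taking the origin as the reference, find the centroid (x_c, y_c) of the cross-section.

bottom flange: A = 170 × 30 = 5100.00, centroid at (85.00, 15.00).
web: A = 30 × 170 = 5100.00, centroid at (85.00, 115.00).
top flange: A = 100 × 28 = 2800.00, centroid at (85.00, 214.00).
ΣA = 13000.00 cm²
ΣAx_c = (5100.00)(85.00) + (5100.00)(85.00) + (2800.00)(85.00) = 1105000.00 cm³
ΣAy_c = (5100.00)(15.00) + (5100.00)(115.00) + (2800.00)(214.00) = 1262200.00 cm³
x_c = 1105000.00 / 13000.00 = 85.00 cm
y_c = 1262200.00 / 13000.00 = 97.09 cm

x_c = 85.00 cm, y_c = 97.09 cm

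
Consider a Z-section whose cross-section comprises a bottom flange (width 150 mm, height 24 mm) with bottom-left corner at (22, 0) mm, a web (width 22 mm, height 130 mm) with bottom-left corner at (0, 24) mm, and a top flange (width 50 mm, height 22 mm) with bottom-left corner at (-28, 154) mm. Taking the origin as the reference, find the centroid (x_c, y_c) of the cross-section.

x_c = 49.92 mm, y_c = 63.39 mm

bottom flange: A = 150 × 24 = 3600.00, centroid at (97.00, 12.00).
web: A = 22 × 130 = 2860.00, centroid at (11.00, 89.00).
top flange: A = 50 × 22 = 1100.00, centroid at (-3.00, 165.00).
ΣA = 7560.00 mm²
ΣAx_c = (3600.00)(97.00) + (2860.00)(11.00) + (1100.00)(-3.00) = 377360.00 mm³
ΣAy_c = (3600.00)(12.00) + (2860.00)(89.00) + (1100.00)(165.00) = 479240.00 mm³
x_c = 377360.00 / 7560.00 = 49.92 mm
y_c = 479240.00 / 7560.00 = 63.39 mm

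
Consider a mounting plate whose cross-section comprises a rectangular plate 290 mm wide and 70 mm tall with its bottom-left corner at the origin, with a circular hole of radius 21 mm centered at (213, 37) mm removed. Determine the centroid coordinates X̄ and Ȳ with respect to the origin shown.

Part | A | x̄ᵢ | ȳᵢ | A·x̄ᵢ | A·ȳᵢ
plate | 20300.00 | 145.00 | 35.00 | 2943500.00 | 710500.00
hole | -1385.44 | 213.00 | 37.00 | -295099.22 | -51261.37
Σ | 18914.56 |  |  | 2648400.78 | 659238.63
X̄ = 2648400.78 / 18914.56 = 140.02 mm
Ȳ = 659238.63 / 18914.56 = 34.85 mm

X̄ = 140.02 mm, Ȳ = 34.85 mm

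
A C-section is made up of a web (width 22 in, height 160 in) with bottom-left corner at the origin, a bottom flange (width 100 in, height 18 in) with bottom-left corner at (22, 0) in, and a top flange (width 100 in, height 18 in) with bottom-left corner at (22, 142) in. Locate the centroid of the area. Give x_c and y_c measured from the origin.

web: A = 22 × 160 = 3520.00, centroid at (11.00, 80.00).
bottom flange: A = 100 × 18 = 1800.00, centroid at (72.00, 9.00).
top flange: A = 100 × 18 = 1800.00, centroid at (72.00, 151.00).
ΣA = 7120.00 in², ΣAx_c = 297920.00 in³, ΣAy_c = 569600.00 in³.
x_c = 297920.00/7120.00 = 41.84 in; y_c = 569600.00/7120.00 = 80.00 in.

x_c = 41.84 in, y_c = 80.00 in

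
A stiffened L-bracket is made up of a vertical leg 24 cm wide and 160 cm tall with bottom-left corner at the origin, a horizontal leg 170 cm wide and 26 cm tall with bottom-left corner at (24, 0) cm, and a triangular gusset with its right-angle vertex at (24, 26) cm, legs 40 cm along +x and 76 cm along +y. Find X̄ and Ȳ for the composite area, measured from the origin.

vertical leg: A = 24 × 160 = 3840.00, centroid at (12.00, 80.00).
horizontal leg: A = 170 × 26 = 4420.00, centroid at (109.00, 13.00).
gusset: A = ½·40·76 = 1520.00, centroid at (37.33, 51.33).
ΣA = 9780.00 cm², ΣAX̄ = 584606.67 cm³, ΣAȲ = 442686.67 cm³.
X̄ = 584606.67/9780.00 = 59.78 cm; Ȳ = 442686.67/9780.00 = 45.26 cm.

X̄ = 59.78 cm, Ȳ = 45.26 cm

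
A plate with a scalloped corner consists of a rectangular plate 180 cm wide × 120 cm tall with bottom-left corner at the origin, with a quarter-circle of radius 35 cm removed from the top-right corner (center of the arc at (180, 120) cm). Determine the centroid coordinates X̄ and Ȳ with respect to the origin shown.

plate: A = 180 × 120 = 21600.00, centroid at (90.00, 60.00).
removed quarter-circle: A = −¼π·35² = -962.11, centroid at (165.15, 105.15).
ΣA = 20637.89 cm²
ΣAX̄ = (21600.00)(90.00) + (-962.11)(165.15) = 1785111.37 cm³
ΣAȲ = (21600.00)(60.00) + (-962.11)(105.15) = 1194838.14 cm³
X̄ = 1785111.37 / 20637.89 = 86.50 cm
Ȳ = 1194838.14 / 20637.89 = 57.90 cm

X̄ = 86.50 cm, Ȳ = 57.90 cm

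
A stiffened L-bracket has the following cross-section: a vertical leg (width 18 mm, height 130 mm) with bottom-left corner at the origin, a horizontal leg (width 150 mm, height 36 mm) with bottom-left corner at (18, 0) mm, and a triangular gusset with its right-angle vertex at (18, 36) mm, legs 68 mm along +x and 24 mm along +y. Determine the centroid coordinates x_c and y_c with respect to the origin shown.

x_c = 65.04 mm, y_c = 33.33 mm

vertical leg: A = 18 × 130 = 2340.00, centroid at (9.00, 65.00).
horizontal leg: A = 150 × 36 = 5400.00, centroid at (93.00, 18.00).
gusset: A = ½·68·24 = 816.00, centroid at (40.67, 44.00).
ΣA = 8556.00 mm², ΣAx_c = 556444.00 mm³, ΣAy_c = 285204.00 mm³.
x_c = 556444.00/8556.00 = 65.04 mm; y_c = 285204.00/8556.00 = 33.33 mm.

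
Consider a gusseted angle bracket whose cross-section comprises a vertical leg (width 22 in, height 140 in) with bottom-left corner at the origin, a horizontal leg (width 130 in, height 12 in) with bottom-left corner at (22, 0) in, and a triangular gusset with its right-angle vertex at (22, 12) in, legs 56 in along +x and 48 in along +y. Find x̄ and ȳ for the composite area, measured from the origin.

x̄ = 37.48 in, ȳ = 43.88 in

Part | A | x̄ᵢ | ȳᵢ | A·x̄ᵢ | A·ȳᵢ
vertical leg | 3080.00 | 11.00 | 70.00 | 33880.00 | 215600.00
horizontal leg | 1560.00 | 87.00 | 6.00 | 135720.00 | 9360.00
gusset | 1344.00 | 40.67 | 28.00 | 54656.00 | 37632.00
Σ | 5984.00 |  |  | 224256.00 | 262592.00
x̄ = 224256.00 / 5984.00 = 37.48 in
ȳ = 262592.00 / 5984.00 = 43.88 in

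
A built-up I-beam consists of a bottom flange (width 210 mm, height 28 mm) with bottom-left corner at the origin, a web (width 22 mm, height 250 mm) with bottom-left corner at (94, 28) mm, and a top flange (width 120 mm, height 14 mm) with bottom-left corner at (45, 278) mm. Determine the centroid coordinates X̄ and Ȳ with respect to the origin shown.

X̄ = 105.00 mm, Ȳ = 107.40 mm

bottom flange: A = 210 × 28 = 5880.00, centroid at (105.00, 14.00).
web: A = 22 × 250 = 5500.00, centroid at (105.00, 153.00).
top flange: A = 120 × 14 = 1680.00, centroid at (105.00, 285.00).
ΣA = 13060.00 mm²
ΣAX̄ = (5880.00)(105.00) + (5500.00)(105.00) + (1680.00)(105.00) = 1371300.00 mm³
ΣAȲ = (5880.00)(14.00) + (5500.00)(153.00) + (1680.00)(285.00) = 1402620.00 mm³
X̄ = 1371300.00 / 13060.00 = 105.00 mm
Ȳ = 1402620.00 / 13060.00 = 107.40 mm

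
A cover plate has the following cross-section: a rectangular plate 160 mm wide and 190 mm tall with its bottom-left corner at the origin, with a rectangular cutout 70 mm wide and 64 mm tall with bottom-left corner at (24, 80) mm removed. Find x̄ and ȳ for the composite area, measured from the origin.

x̄ = 83.63 mm, ȳ = 92.06 mm

plate: A = 160 × 190 = 30400.00, centroid at (80.00, 95.00).
hole: A = −(70 × 64) = -4480.00, centroid at (59.00, 112.00).
ΣA = 25920.00 mm², ΣAx̄ = 2167680.00 mm³, ΣAȳ = 2386240.00 mm³.
x̄ = 2167680.00/25920.00 = 83.63 mm; ȳ = 2386240.00/25920.00 = 92.06 mm.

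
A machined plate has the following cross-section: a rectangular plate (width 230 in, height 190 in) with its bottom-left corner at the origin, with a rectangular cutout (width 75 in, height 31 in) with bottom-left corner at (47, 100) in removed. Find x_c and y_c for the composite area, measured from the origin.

x_c = 116.71 in, y_c = 93.85 in

Part | A | x̄ᵢ | ȳᵢ | A·x̄ᵢ | A·ȳᵢ
plate | 43700.00 | 115.00 | 95.00 | 5025500.00 | 4151500.00
hole | -2325.00 | 84.50 | 115.50 | -196462.50 | -268537.50
Σ | 41375.00 |  |  | 4829037.50 | 3882962.50
x_c = 4829037.50 / 41375.00 = 116.71 in
y_c = 3882962.50 / 41375.00 = 93.85 in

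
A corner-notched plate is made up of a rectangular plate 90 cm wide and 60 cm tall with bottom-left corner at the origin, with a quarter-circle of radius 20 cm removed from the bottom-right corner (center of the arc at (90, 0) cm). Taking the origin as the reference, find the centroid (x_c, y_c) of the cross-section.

x_c = 42.74 cm, y_c = 31.33 cm

plate: A = 90 × 60 = 5400.00, centroid at (45.00, 30.00).
removed quarter-circle: A = −¼π·20² = -314.16, centroid at (81.51, 8.49).
ΣA = 5085.84 cm², ΣAx_c = 217392.33 cm³, ΣAy_c = 159333.33 cm³.
x_c = 217392.33/5085.84 = 42.74 cm; y_c = 159333.33/5085.84 = 31.33 cm.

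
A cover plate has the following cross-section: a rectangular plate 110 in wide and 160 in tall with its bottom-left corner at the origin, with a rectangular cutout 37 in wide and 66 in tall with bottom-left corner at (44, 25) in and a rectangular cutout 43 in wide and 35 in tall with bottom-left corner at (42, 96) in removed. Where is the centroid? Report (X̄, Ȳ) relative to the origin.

plate: A = 110 × 160 = 17600.00, centroid at (55.00, 80.00).
hole 1: A = −(37 × 66) = -2442.00, centroid at (62.50, 58.00).
hole 2: A = −(43 × 35) = -1505.00, centroid at (63.50, 113.50).
ΣA = 13653.00 in², ΣAX̄ = 719807.50 in³, ΣAȲ = 1095546.50 in³.
X̄ = 719807.50/13653.00 = 52.72 in; Ȳ = 1095546.50/13653.00 = 80.24 in.

X̄ = 52.72 in, Ȳ = 80.24 in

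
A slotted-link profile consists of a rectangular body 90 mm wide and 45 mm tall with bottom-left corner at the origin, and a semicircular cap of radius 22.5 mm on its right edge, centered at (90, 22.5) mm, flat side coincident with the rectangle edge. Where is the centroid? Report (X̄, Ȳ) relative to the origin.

X̄ = 53.95 mm, Ȳ = 22.50 mm

Part | A | x̄ᵢ | ȳᵢ | A·x̄ᵢ | A·ȳᵢ
rectangular body | 4050.00 | 45.00 | 22.50 | 182250.00 | 91125.00
semicircular end | 795.22 | 99.55 | 22.50 | 79163.16 | 17892.35
Σ | 4845.22 |  |  | 261413.16 | 109017.35
X̄ = 261413.16 / 4845.22 = 53.95 mm
Ȳ = 109017.35 / 4845.22 = 22.50 mm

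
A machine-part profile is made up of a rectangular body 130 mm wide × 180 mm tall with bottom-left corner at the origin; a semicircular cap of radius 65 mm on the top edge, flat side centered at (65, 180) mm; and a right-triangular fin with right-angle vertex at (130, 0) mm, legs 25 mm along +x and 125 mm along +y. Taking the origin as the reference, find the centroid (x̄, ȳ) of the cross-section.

x̄ = 68.63 mm, ȳ = 112.31 mm

rectangular body: A = 130 × 180 = 23400.00, centroid at (65.00, 90.00).
semicircular top: A = ½π·65² = 6636.61, centroid at (65.00, 207.59).
triangular fin: A = ½·25·125 = 1562.50, centroid at (138.33, 41.67).
ΣA = 31599.11 mm², ΣAx̄ = 2168525.77 mm³, ΣAȳ = 3548778.11 mm³.
x̄ = 2168525.77/31599.11 = 68.63 mm; ȳ = 3548778.11/31599.11 = 112.31 mm.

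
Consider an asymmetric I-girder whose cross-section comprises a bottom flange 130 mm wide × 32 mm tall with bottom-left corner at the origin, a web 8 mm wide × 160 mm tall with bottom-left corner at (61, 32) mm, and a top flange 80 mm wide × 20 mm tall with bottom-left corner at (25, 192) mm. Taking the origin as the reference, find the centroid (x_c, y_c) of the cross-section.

x_c = 65.00 mm, y_c = 75.73 mm

Part | A | x̄ᵢ | ȳᵢ | A·x̄ᵢ | A·ȳᵢ
bottom flange | 4160.00 | 65.00 | 16.00 | 270400.00 | 66560.00
web | 1280.00 | 65.00 | 112.00 | 83200.00 | 143360.00
top flange | 1600.00 | 65.00 | 202.00 | 104000.00 | 323200.00
Σ | 7040.00 |  |  | 457600.00 | 533120.00
x_c = 457600.00 / 7040.00 = 65.00 mm
y_c = 533120.00 / 7040.00 = 75.73 mm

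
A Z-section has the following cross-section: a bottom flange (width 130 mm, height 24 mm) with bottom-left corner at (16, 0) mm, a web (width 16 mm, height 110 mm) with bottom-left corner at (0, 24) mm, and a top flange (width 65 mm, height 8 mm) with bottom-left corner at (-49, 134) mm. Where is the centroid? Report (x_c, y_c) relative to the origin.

bottom flange: A = 130 × 24 = 3120.00, centroid at (81.00, 12.00).
web: A = 16 × 110 = 1760.00, centroid at (8.00, 79.00).
top flange: A = 65 × 8 = 520.00, centroid at (-16.50, 138.00).
ΣA = 5400.00 mm², ΣAx_c = 258220.00 mm³, ΣAy_c = 248240.00 mm³.
x_c = 258220.00/5400.00 = 47.82 mm; y_c = 248240.00/5400.00 = 45.97 mm.

x_c = 47.82 mm, y_c = 45.97 mm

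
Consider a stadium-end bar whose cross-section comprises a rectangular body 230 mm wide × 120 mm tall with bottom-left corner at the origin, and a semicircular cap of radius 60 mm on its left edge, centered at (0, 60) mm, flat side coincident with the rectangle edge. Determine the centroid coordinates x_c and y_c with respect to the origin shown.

Part | A | x̄ᵢ | ȳᵢ | A·x̄ᵢ | A·ȳᵢ
rectangular body | 27600.00 | 115.00 | 60.00 | 3174000.00 | 1656000.00
semicircular end | 5654.87 | -25.46 | 60.00 | -144000.00 | 339292.01
Σ | 33254.87 |  |  | 3030000.00 | 1995292.01
x_c = 3030000.00 / 33254.87 = 91.11 mm
y_c = 1995292.01 / 33254.87 = 60.00 mm

x_c = 91.11 mm, y_c = 60.00 mm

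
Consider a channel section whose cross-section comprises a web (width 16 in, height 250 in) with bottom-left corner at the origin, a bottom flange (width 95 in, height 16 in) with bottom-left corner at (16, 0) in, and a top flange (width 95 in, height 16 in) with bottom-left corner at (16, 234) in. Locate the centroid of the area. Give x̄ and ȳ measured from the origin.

x̄ = 31.97 in, ȳ = 125.00 in

web: A = 16 × 250 = 4000.00, centroid at (8.00, 125.00).
bottom flange: A = 95 × 16 = 1520.00, centroid at (63.50, 8.00).
top flange: A = 95 × 16 = 1520.00, centroid at (63.50, 242.00).
ΣA = 7040.00 in²
ΣAx̄ = (4000.00)(8.00) + (1520.00)(63.50) + (1520.00)(63.50) = 225040.00 in³
ΣAȳ = (4000.00)(125.00) + (1520.00)(8.00) + (1520.00)(242.00) = 880000.00 in³
x̄ = 225040.00 / 7040.00 = 31.97 in
ȳ = 880000.00 / 7040.00 = 125.00 in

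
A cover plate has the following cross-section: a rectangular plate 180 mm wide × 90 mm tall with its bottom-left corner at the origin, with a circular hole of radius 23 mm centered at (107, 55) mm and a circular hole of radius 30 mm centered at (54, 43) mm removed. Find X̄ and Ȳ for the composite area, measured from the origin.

X̄ = 96.28 mm, Ȳ = 44.06 mm

plate: A = 180 × 90 = 16200.00, centroid at (90.00, 45.00).
hole 1: A = −π·23² = -1661.90, centroid at (107.00, 55.00).
hole 2: A = −π·30² = -2827.43, centroid at (54.00, 43.00).
ΣA = 11710.66 mm²
ΣAX̄ = (16200.00)(90.00) + (-1661.90)(107.00) + (-2827.43)(54.00) = 1127495.03 mm³
ΣAȲ = (16200.00)(45.00) + (-1661.90)(55.00) + (-2827.43)(43.00) = 516015.73 mm³
X̄ = 1127495.03 / 11710.66 = 96.28 mm
Ȳ = 516015.73 / 11710.66 = 44.06 mm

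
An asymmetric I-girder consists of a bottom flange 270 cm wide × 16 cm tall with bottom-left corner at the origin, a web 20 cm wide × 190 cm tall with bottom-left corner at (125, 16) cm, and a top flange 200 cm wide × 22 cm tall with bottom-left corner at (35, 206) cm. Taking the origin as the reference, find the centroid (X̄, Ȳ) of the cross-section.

X̄ = 135.00 cm, Ȳ = 112.71 cm

Part | A | x̄ᵢ | ȳᵢ | A·x̄ᵢ | A·ȳᵢ
bottom flange | 4320.00 | 135.00 | 8.00 | 583200.00 | 34560.00
web | 3800.00 | 135.00 | 111.00 | 513000.00 | 421800.00
top flange | 4400.00 | 135.00 | 217.00 | 594000.00 | 954800.00
Σ | 12520.00 |  |  | 1690200.00 | 1411160.00
X̄ = 1690200.00 / 12520.00 = 135.00 cm
Ȳ = 1411160.00 / 12520.00 = 112.71 cm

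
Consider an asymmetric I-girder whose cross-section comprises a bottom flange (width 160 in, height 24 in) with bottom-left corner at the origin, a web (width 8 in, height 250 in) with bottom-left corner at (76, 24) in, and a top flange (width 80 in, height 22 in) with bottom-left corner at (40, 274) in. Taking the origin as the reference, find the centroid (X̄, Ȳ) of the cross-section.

X̄ = 80.00 in, Ȳ = 111.27 in

bottom flange: A = 160 × 24 = 3840.00, centroid at (80.00, 12.00).
web: A = 8 × 250 = 2000.00, centroid at (80.00, 149.00).
top flange: A = 80 × 22 = 1760.00, centroid at (80.00, 285.00).
ΣA = 7600.00 in²
ΣAX̄ = (3840.00)(80.00) + (2000.00)(80.00) + (1760.00)(80.00) = 608000.00 in³
ΣAȲ = (3840.00)(12.00) + (2000.00)(149.00) + (1760.00)(285.00) = 845680.00 in³
X̄ = 608000.00 / 7600.00 = 80.00 in
Ȳ = 845680.00 / 7600.00 = 111.27 in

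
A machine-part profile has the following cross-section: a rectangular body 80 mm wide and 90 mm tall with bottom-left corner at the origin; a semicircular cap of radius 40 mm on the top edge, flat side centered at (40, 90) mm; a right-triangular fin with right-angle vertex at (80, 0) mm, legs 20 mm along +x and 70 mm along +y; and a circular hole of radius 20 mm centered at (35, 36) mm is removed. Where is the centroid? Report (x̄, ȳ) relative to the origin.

x̄ = 44.25 mm, ȳ = 61.59 mm

Part | A | x̄ᵢ | ȳᵢ | A·x̄ᵢ | A·ȳᵢ
rectangular body | 7200.00 | 40.00 | 45.00 | 288000.00 | 324000.00
semicircular top | 2513.27 | 40.00 | 106.98 | 100530.96 | 268861.34
triangular fin | 700.00 | 86.67 | 23.33 | 60666.67 | 16333.33
hole | -1256.64 | 35.00 | 36.00 | -43982.30 | -45238.93
Σ | 9156.64 |  |  | 405215.33 | 563955.74
x̄ = 405215.33 / 9156.64 = 44.25 mm
ȳ = 563955.74 / 9156.64 = 61.59 mm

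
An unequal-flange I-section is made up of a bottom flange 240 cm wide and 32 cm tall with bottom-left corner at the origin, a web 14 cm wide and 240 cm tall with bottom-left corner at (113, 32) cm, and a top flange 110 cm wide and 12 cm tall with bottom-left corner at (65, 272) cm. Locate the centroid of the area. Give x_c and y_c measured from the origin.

x_c = 120.00 cm, y_c = 80.95 cm

bottom flange: A = 240 × 32 = 7680.00, centroid at (120.00, 16.00).
web: A = 14 × 240 = 3360.00, centroid at (120.00, 152.00).
top flange: A = 110 × 12 = 1320.00, centroid at (120.00, 278.00).
ΣA = 12360.00 cm²
ΣAx_c = (7680.00)(120.00) + (3360.00)(120.00) + (1320.00)(120.00) = 1483200.00 cm³
ΣAy_c = (7680.00)(16.00) + (3360.00)(152.00) + (1320.00)(278.00) = 1000560.00 cm³
x_c = 1483200.00 / 12360.00 = 120.00 cm
y_c = 1000560.00 / 12360.00 = 80.95 cm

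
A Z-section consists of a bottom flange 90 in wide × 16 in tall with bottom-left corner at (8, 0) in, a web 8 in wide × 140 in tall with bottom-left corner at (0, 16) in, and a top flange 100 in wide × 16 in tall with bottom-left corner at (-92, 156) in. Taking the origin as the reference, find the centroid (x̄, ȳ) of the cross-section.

x̄ = 3.27 in, ȳ = 89.00 in

Part | A | x̄ᵢ | ȳᵢ | A·x̄ᵢ | A·ȳᵢ
bottom flange | 1440.00 | 53.00 | 8.00 | 76320.00 | 11520.00
web | 1120.00 | 4.00 | 86.00 | 4480.00 | 96320.00
top flange | 1600.00 | -42.00 | 164.00 | -67200.00 | 262400.00
Σ | 4160.00 |  |  | 13600.00 | 370240.00
x̄ = 13600.00 / 4160.00 = 3.27 in
ȳ = 370240.00 / 4160.00 = 89.00 in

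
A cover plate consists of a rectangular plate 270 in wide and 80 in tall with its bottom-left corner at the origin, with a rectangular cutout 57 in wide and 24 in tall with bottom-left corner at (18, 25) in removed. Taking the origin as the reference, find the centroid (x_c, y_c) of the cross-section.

Part | A | x̄ᵢ | ȳᵢ | A·x̄ᵢ | A·ȳᵢ
plate | 21600.00 | 135.00 | 40.00 | 2916000.00 | 864000.00
hole | -1368.00 | 46.50 | 37.00 | -63612.00 | -50616.00
Σ | 20232.00 |  |  | 2852388.00 | 813384.00
x_c = 2852388.00 / 20232.00 = 140.98 in
y_c = 813384.00 / 20232.00 = 40.20 in

x_c = 140.98 in, y_c = 40.20 in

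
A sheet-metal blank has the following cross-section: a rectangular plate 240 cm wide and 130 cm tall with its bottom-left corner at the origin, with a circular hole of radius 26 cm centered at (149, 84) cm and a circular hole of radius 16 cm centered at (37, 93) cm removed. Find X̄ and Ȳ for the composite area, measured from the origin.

X̄ = 120.18 cm, Ȳ = 62.78 cm

Part | A | x̄ᵢ | ȳᵢ | A·x̄ᵢ | A·ȳᵢ
plate | 31200.00 | 120.00 | 65.00 | 3744000.00 | 2028000.00
hole 1 | -2123.72 | 149.00 | 84.00 | -316433.78 | -178392.20
hole 2 | -804.25 | 37.00 | 93.00 | -29757.17 | -74795.04
Σ | 28272.04 |  |  | 3397809.06 | 1774812.76
X̄ = 3397809.06 / 28272.04 = 120.18 cm
Ȳ = 1774812.76 / 28272.04 = 62.78 cm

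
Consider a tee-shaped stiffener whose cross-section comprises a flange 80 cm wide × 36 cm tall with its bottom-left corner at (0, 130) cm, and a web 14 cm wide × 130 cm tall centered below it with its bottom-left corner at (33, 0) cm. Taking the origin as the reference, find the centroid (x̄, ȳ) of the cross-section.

x̄ = 40.00 cm, ȳ = 115.86 cm

web: A = 14 × 130 = 1820.00, centroid at (40.00, 65.00).
flange: A = 80 × 36 = 2880.00, centroid at (40.00, 148.00).
ΣA = 4700.00 cm²
ΣAx̄ = (1820.00)(40.00) + (2880.00)(40.00) = 188000.00 cm³
ΣAȳ = (1820.00)(65.00) + (2880.00)(148.00) = 544540.00 cm³
x̄ = 188000.00 / 4700.00 = 40.00 cm
ȳ = 544540.00 / 4700.00 = 115.86 cm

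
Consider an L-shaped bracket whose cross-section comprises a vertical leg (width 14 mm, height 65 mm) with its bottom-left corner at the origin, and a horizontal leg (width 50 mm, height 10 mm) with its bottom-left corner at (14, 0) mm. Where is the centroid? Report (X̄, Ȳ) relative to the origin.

X̄ = 18.35 mm, Ȳ = 22.75 mm

vertical leg: A = 14 × 65 = 910.00, centroid at (7.00, 32.50).
horizontal leg: A = 50 × 10 = 500.00, centroid at (39.00, 5.00).
ΣA = 1410.00 mm²
ΣAX̄ = (910.00)(7.00) + (500.00)(39.00) = 25870.00 mm³
ΣAȲ = (910.00)(32.50) + (500.00)(5.00) = 32075.00 mm³
X̄ = 25870.00 / 1410.00 = 18.35 mm
Ȳ = 32075.00 / 1410.00 = 22.75 mm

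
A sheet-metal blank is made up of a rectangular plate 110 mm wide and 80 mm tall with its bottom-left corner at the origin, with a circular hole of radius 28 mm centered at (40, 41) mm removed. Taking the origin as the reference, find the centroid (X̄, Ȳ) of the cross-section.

plate: A = 110 × 80 = 8800.00, centroid at (55.00, 40.00).
hole: A = −π·28² = -2463.01, centroid at (40.00, 41.00).
ΣA = 6336.99 mm², ΣAX̄ = 385479.65 mm³, ΣAȲ = 251016.65 mm³.
X̄ = 385479.65/6336.99 = 60.83 mm; Ȳ = 251016.65/6336.99 = 39.61 mm.

X̄ = 60.83 mm, Ȳ = 39.61 mm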